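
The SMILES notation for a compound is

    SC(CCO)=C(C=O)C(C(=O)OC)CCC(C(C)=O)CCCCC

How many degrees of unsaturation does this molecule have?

4

Degree of unsaturation = (number of rings) + (number of π bonds).
Ring closures in the SMILES: 0.
π bonds: 4 double bonds (each 1 DoU) → 4 DoU from unsaturation.
Total DoU = 0 + 4 = 4.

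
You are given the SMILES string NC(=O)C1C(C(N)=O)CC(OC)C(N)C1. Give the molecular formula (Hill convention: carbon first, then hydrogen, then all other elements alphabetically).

Walk through each heavy atom and fill implicit hydrogens from standard valence (C 4, N 3, O 2, S 2, halogen 1):
  atom 1: N, bond orders sum to 1 (valence 3) → 2 H
  atom 2: C, bond orders sum to 4 (valence 4) → 0 H
  atom 3: O, bond orders sum to 2 (valence 2) → 0 H
  atom 4: C, bond orders sum to 3 (valence 4) → 1 H
  atom 5: C, bond orders sum to 3 (valence 4) → 1 H
  atom 6: C, bond orders sum to 4 (valence 4) → 0 H
  atom 7: N, bond orders sum to 1 (valence 3) → 2 H
  atom 8: O, bond orders sum to 2 (valence 2) → 0 H
  atom 9: C, bond orders sum to 2 (valence 4) → 2 H
  atom 10: C, bond orders sum to 3 (valence 4) → 1 H
  atom 11: O, bond orders sum to 2 (valence 2) → 0 H
  atom 12: C, bond orders sum to 1 (valence 4) → 3 H
  atom 13: C, bond orders sum to 3 (valence 4) → 1 H
  atom 14: N, bond orders sum to 1 (valence 3) → 2 H
  atom 15: C, bond orders sum to 2 (valence 4) → 2 H
Totals → C:9, H:17, N:3, O:3.

C9H17N3O3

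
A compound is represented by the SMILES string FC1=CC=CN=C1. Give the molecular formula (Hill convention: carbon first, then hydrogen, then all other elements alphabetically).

C5H4FN

Walk through each heavy atom and fill implicit hydrogens from standard valence (C 4, N 3, O 2, S 2, halogen 1):
  atom 1: F (halogen, monovalent) → 0 H
  atom 2: C, bond orders sum to 4 (valence 4) → 0 H
  atom 3: C, bond orders sum to 3 (valence 4) → 1 H
  atom 4: C, bond orders sum to 3 (valence 4) → 1 H
  atom 5: C, bond orders sum to 3 (valence 4) → 1 H
  atom 6: N, bond orders sum to 3 (valence 3) → 0 H
  atom 7: C, bond orders sum to 3 (valence 4) → 1 H
Totals → C:5, H:4, F:1, N:1.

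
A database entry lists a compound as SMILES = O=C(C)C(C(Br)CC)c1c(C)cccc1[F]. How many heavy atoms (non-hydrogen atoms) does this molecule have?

16

Every atom symbol written in the SMILES (organic subset) is one heavy atom; implicit H are not written.
Heavy atoms by element → Br:1, C:13, F:1, O:1.
Total: 16.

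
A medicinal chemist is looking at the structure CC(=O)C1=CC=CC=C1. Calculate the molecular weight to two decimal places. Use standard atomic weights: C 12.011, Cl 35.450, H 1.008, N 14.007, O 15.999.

120.15 g/mol

First, the molecular formula is C8H8O (counting implicit H from valence).
  C: 8 × 12.011 = 96.088
  H: 8 × 1.008 = 8.064
  O: 1 × 15.999 = 15.999
Sum: 8×12.011 + 8×1.008 + 1×15.999 = 120.151 → 120.15 g/mol.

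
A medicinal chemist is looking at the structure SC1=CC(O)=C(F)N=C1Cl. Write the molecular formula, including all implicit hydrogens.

Walk through each heavy atom and fill implicit hydrogens from standard valence (C 4, N 3, O 2, S 2, halogen 1):
  atom 1: S, bond orders sum to 1 (valence 2) → 1 H
  atom 2: C, bond orders sum to 4 (valence 4) → 0 H
  atom 3: C, bond orders sum to 3 (valence 4) → 1 H
  atom 4: C, bond orders sum to 4 (valence 4) → 0 H
  atom 5: O, bond orders sum to 1 (valence 2) → 1 H
  atom 6: C, bond orders sum to 4 (valence 4) → 0 H
  atom 7: F (halogen, monovalent) → 0 H
  atom 8: N, bond orders sum to 3 (valence 3) → 0 H
  atom 9: C, bond orders sum to 4 (valence 4) → 0 H
  atom 10: Cl (halogen, monovalent) → 0 H
Totals → C:5, H:3, Cl:1, F:1, N:1, O:1, S:1.

C5H3ClFNOS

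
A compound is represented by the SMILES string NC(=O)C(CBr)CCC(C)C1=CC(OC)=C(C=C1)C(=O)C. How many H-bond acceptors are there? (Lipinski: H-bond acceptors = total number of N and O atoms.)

4

N atoms: 1; O atoms: 3.
Lipinski HBA = 1 + 3 = 4.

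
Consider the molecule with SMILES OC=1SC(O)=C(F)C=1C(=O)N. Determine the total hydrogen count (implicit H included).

4

Walk through each heavy atom and fill implicit hydrogens from standard valence (C 4, N 3, O 2, S 2, halogen 1):
  atom 1: O, bond orders sum to 1 (valence 2) → 1 H
  atom 2: C, bond orders sum to 4 (valence 4) → 0 H
  atom 3: S, bond orders sum to 2 (valence 2) → 0 H
  atom 4: C, bond orders sum to 4 (valence 4) → 0 H
  atom 5: O, bond orders sum to 1 (valence 2) → 1 H
  atom 6: C, bond orders sum to 4 (valence 4) → 0 H
  atom 7: F (halogen, monovalent) → 0 H
  atom 8: C, bond orders sum to 4 (valence 4) → 0 H
  atom 9: C, bond orders sum to 4 (valence 4) → 0 H
  atom 10: O, bond orders sum to 2 (valence 2) → 0 H
  atom 11: N, bond orders sum to 1 (valence 3) → 2 H
Total hydrogens: 4.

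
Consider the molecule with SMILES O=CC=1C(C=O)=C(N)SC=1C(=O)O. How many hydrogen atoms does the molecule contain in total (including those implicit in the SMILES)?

Walk through each heavy atom and fill implicit hydrogens from standard valence (C 4, N 3, O 2, S 2, halogen 1):
  atom 1: O, bond orders sum to 2 (valence 2) → 0 H
  atom 2: C, bond orders sum to 3 (valence 4) → 1 H
  atom 3: C, bond orders sum to 4 (valence 4) → 0 H
  atom 4: C, bond orders sum to 4 (valence 4) → 0 H
  atom 5: C, bond orders sum to 3 (valence 4) → 1 H
  atom 6: O, bond orders sum to 2 (valence 2) → 0 H
  atom 7: C, bond orders sum to 4 (valence 4) → 0 H
  atom 8: N, bond orders sum to 1 (valence 3) → 2 H
  atom 9: S, bond orders sum to 2 (valence 2) → 0 H
  atom 10: C, bond orders sum to 4 (valence 4) → 0 H
  atom 11: C, bond orders sum to 4 (valence 4) → 0 H
  atom 12: O, bond orders sum to 2 (valence 2) → 0 H
  atom 13: O, bond orders sum to 1 (valence 2) → 1 H
Total hydrogens: 5.

5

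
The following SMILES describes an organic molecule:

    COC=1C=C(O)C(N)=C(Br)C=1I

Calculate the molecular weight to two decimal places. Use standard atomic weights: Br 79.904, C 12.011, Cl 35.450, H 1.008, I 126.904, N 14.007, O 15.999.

343.95 g/mol

First, the molecular formula is C7H7BrINO2 (counting implicit H from valence).
  Br: 1 × 79.904 = 79.904
  C: 7 × 12.011 = 84.077
  H: 7 × 1.008 = 7.056
  I: 1 × 126.904 = 126.904
  N: 1 × 14.007 = 14.007
  O: 2 × 15.999 = 31.998
Sum: 1×79.904 + 7×12.011 + 7×1.008 + 1×126.904 + 1×14.007 + 2×15.999 = 343.946 → 343.95 g/mol.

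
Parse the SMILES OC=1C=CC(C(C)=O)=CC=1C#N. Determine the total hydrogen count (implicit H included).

7

Walk through each heavy atom and fill implicit hydrogens from standard valence (C 4, N 3, O 2, S 2, halogen 1):
  atom 1: O, bond orders sum to 1 (valence 2) → 1 H
  atom 2: C, bond orders sum to 4 (valence 4) → 0 H
  atom 3: C, bond orders sum to 3 (valence 4) → 1 H
  atom 4: C, bond orders sum to 3 (valence 4) → 1 H
  atom 5: C, bond orders sum to 4 (valence 4) → 0 H
  atom 6: C, bond orders sum to 4 (valence 4) → 0 H
  atom 7: C, bond orders sum to 1 (valence 4) → 3 H
  atom 8: O, bond orders sum to 2 (valence 2) → 0 H
  atom 9: C, bond orders sum to 3 (valence 4) → 1 H
  atom 10: C, bond orders sum to 4 (valence 4) → 0 H
  atom 11: C, bond orders sum to 4 (valence 4) → 0 H
  atom 12: N, bond orders sum to 3 (valence 3) → 0 H
Total hydrogens: 7.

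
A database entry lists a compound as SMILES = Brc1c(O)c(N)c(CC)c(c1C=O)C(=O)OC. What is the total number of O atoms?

4

Scan the SMILES for O atoms (remember two-letter symbols like Cl and Br are single atoms).
Oxygen count: 4.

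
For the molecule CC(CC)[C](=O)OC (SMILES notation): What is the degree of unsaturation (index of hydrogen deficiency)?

Degree of unsaturation = (number of rings) + (number of π bonds).
Ring closures in the SMILES: 0.
π bonds: 1 double bond (each 1 DoU) → 1 DoU from unsaturation.
Total DoU = 0 + 1 = 1.

1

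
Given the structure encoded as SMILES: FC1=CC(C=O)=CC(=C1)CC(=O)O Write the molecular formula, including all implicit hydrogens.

Walk through each heavy atom and fill implicit hydrogens from standard valence (C 4, N 3, O 2, S 2, halogen 1):
  atom 1: F (halogen, monovalent) → 0 H
  atom 2: C, bond orders sum to 4 (valence 4) → 0 H
  atom 3: C, bond orders sum to 3 (valence 4) → 1 H
  atom 4: C, bond orders sum to 4 (valence 4) → 0 H
  atom 5: C, bond orders sum to 3 (valence 4) → 1 H
  atom 6: O, bond orders sum to 2 (valence 2) → 0 H
  atom 7: C, bond orders sum to 3 (valence 4) → 1 H
  atom 8: C, bond orders sum to 4 (valence 4) → 0 H
  atom 9: C, bond orders sum to 3 (valence 4) → 1 H
  atom 10: C, bond orders sum to 2 (valence 4) → 2 H
  atom 11: C, bond orders sum to 4 (valence 4) → 0 H
  atom 12: O, bond orders sum to 2 (valence 2) → 0 H
  atom 13: O, bond orders sum to 1 (valence 2) → 1 H
Totals → C:9, H:7, F:1, O:3.

C9H7FO3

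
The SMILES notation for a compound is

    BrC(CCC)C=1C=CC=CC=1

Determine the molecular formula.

C10H13Br

Walk through each heavy atom and fill implicit hydrogens from standard valence (C 4, N 3, O 2, S 2, halogen 1):
  atom 1: Br (halogen, monovalent) → 0 H
  atom 2: C, bond orders sum to 3 (valence 4) → 1 H
  atom 3: C, bond orders sum to 2 (valence 4) → 2 H
  atom 4: C, bond orders sum to 2 (valence 4) → 2 H
  atom 5: C, bond orders sum to 1 (valence 4) → 3 H
  atom 6: C, bond orders sum to 4 (valence 4) → 0 H
  atom 7: C, bond orders sum to 3 (valence 4) → 1 H
  atom 8: C, bond orders sum to 3 (valence 4) → 1 H
  atom 9: C, bond orders sum to 3 (valence 4) → 1 H
  atom 10: C, bond orders sum to 3 (valence 4) → 1 H
  atom 11: C, bond orders sum to 3 (valence 4) → 1 H
Totals → C:10, H:13, Br:1.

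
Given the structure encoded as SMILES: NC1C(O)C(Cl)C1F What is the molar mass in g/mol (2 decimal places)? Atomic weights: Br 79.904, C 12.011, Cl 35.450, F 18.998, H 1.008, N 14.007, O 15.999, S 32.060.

First, the molecular formula is C4H7ClFNO (counting implicit H from valence).
  C: 4 × 12.011 = 48.044
  Cl: 1 × 35.450 = 35.450
  F: 1 × 18.998 = 18.998
  H: 7 × 1.008 = 7.056
  N: 1 × 14.007 = 14.007
  O: 1 × 15.999 = 15.999
Sum: 4×12.011 + 1×35.450 + 1×18.998 + 7×1.008 + 1×14.007 + 1×15.999 = 139.554 → 139.55 g/mol.

139.55 g/mol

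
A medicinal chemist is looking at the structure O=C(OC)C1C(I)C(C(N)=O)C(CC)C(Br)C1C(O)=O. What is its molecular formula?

C12H17BrINO5

Walk through each heavy atom and fill implicit hydrogens from standard valence (C 4, N 3, O 2, S 2, halogen 1):
  atom 1: O, bond orders sum to 2 (valence 2) → 0 H
  atom 2: C, bond orders sum to 4 (valence 4) → 0 H
  atom 3: O, bond orders sum to 2 (valence 2) → 0 H
  atom 4: C, bond orders sum to 1 (valence 4) → 3 H
  atom 5: C, bond orders sum to 3 (valence 4) → 1 H
  atom 6: C, bond orders sum to 3 (valence 4) → 1 H
  atom 7: I (halogen, monovalent) → 0 H
  atom 8: C, bond orders sum to 3 (valence 4) → 1 H
  atom 9: C, bond orders sum to 4 (valence 4) → 0 H
  atom 10: N, bond orders sum to 1 (valence 3) → 2 H
  atom 11: O, bond orders sum to 2 (valence 2) → 0 H
  atom 12: C, bond orders sum to 3 (valence 4) → 1 H
  atom 13: C, bond orders sum to 2 (valence 4) → 2 H
  atom 14: C, bond orders sum to 1 (valence 4) → 3 H
  atom 15: C, bond orders sum to 3 (valence 4) → 1 H
  atom 16: Br (halogen, monovalent) → 0 H
  atom 17: C, bond orders sum to 3 (valence 4) → 1 H
  atom 18: C, bond orders sum to 4 (valence 4) → 0 H
  atom 19: O, bond orders sum to 1 (valence 2) → 1 H
  atom 20: O, bond orders sum to 2 (valence 2) → 0 H
Totals → C:12, H:17, Br:1, I:1, N:1, O:5.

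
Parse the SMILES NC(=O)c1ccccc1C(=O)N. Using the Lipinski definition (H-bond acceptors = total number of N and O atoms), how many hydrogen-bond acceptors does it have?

4

N atoms: 2; O atoms: 2.
Lipinski HBA = 2 + 2 = 4.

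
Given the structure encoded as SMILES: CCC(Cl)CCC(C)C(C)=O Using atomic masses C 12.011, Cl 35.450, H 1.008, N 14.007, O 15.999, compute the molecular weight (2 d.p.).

176.68 g/mol

First, the molecular formula is C9H17ClO (counting implicit H from valence).
  C: 9 × 12.011 = 108.099
  Cl: 1 × 35.450 = 35.450
  H: 17 × 1.008 = 17.136
  O: 1 × 15.999 = 15.999
Sum: 9×12.011 + 1×35.450 + 17×1.008 + 1×15.999 = 176.684 → 176.68 g/mol.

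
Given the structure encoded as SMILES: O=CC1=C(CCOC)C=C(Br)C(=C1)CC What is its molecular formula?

C12H15BrO2

Walk through each heavy atom and fill implicit hydrogens from standard valence (C 4, N 3, O 2, S 2, halogen 1):
  atom 1: O, bond orders sum to 2 (valence 2) → 0 H
  atom 2: C, bond orders sum to 3 (valence 4) → 1 H
  atom 3: C, bond orders sum to 4 (valence 4) → 0 H
  atom 4: C, bond orders sum to 4 (valence 4) → 0 H
  atom 5: C, bond orders sum to 2 (valence 4) → 2 H
  atom 6: C, bond orders sum to 2 (valence 4) → 2 H
  atom 7: O, bond orders sum to 2 (valence 2) → 0 H
  atom 8: C, bond orders sum to 1 (valence 4) → 3 H
  atom 9: C, bond orders sum to 3 (valence 4) → 1 H
  atom 10: C, bond orders sum to 4 (valence 4) → 0 H
  atom 11: Br (halogen, monovalent) → 0 H
  atom 12: C, bond orders sum to 4 (valence 4) → 0 H
  atom 13: C, bond orders sum to 3 (valence 4) → 1 H
  atom 14: C, bond orders sum to 2 (valence 4) → 2 H
  atom 15: C, bond orders sum to 1 (valence 4) → 3 H
Totals → C:12, H:15, Br:1, O:2.
In Hill order: C12H15BrO2.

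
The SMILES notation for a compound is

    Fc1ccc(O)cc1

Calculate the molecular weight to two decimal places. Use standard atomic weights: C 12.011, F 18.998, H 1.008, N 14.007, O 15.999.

First, the molecular formula is C6H5FO (counting implicit H from valence).
  C: 6 × 12.011 = 72.066
  F: 1 × 18.998 = 18.998
  H: 5 × 1.008 = 5.040
  O: 1 × 15.999 = 15.999
Sum: 6×12.011 + 1×18.998 + 5×1.008 + 1×15.999 = 112.103 → 112.10 g/mol.

112.10 g/mol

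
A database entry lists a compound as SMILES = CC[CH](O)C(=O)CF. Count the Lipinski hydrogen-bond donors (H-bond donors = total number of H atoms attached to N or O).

1

Donors: find every N or O and count the H atoms it carries.
  atom 4 (O): bond orders sum to 1 → 1 H
  atom 6 (O): bond orders sum to 2 → 0 H
Lipinski HBD = 1.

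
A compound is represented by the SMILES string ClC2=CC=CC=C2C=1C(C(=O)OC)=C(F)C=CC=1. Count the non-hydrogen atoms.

18

Every atom symbol written in the SMILES (organic subset) is one heavy atom; implicit H are not written.
Heavy atoms by element → C:14, Cl:1, F:1, O:2.
Total: 18.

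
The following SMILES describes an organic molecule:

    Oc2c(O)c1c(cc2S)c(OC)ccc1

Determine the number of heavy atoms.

15

Every atom symbol written in the SMILES (organic subset) is one heavy atom; implicit H are not written.
Heavy atoms by element → C:11, O:3, S:1.
Total: 15.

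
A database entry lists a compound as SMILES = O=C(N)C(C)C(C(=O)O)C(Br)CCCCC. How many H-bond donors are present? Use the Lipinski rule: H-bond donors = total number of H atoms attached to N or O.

Donors: find every N or O and count the H atoms it carries.
  atom 1 (O): bond orders sum to 2 → 0 H
  atom 3 (N): bond orders sum to 1 → 2 H
  atom 8 (O): bond orders sum to 2 → 0 H
  atom 9 (O): bond orders sum to 1 → 1 H
Lipinski HBD = 3.

3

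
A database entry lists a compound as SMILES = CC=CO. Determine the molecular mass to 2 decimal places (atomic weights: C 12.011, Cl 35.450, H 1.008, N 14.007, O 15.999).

First, the molecular formula is C3H6O (counting implicit H from valence).
  C: 3 × 12.011 = 36.033
  H: 6 × 1.008 = 6.048
  O: 1 × 15.999 = 15.999
Sum: 3×12.011 + 6×1.008 + 1×15.999 = 58.080 → 58.08 g/mol.

58.08 g/mol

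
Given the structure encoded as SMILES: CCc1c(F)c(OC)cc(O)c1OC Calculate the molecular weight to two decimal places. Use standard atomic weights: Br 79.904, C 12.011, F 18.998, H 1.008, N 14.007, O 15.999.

First, the molecular formula is C10H13FO3 (counting implicit H from valence).
  C: 10 × 12.011 = 120.110
  F: 1 × 18.998 = 18.998
  H: 13 × 1.008 = 13.104
  O: 3 × 15.999 = 47.997
Sum: 10×12.011 + 1×18.998 + 13×1.008 + 3×15.999 = 200.209 → 200.21 g/mol.

200.21 g/mol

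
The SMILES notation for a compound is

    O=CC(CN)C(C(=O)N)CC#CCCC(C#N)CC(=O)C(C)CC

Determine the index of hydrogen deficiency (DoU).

Degree of unsaturation = (number of rings) + (number of π bonds).
Ring closures in the SMILES: 0.
π bonds: 3 double bonds (each 1 DoU), 2 triple bonds (each 2 DoU) → 7 DoU from unsaturation.
Total DoU = 0 + 7 = 7.

7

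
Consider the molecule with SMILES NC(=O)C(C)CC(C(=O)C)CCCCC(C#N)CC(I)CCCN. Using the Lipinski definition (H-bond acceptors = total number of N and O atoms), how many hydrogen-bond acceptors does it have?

N atoms: 3; O atoms: 2.
Lipinski HBA = 3 + 2 = 5.

5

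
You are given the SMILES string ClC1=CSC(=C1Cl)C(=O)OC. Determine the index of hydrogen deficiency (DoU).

Degree of unsaturation = (number of rings) + (number of π bonds).
Ring closures in the SMILES: 1.
π bonds: 3 double bonds (each 1 DoU) → 3 DoU from unsaturation.
Total DoU = 1 + 3 = 4.

4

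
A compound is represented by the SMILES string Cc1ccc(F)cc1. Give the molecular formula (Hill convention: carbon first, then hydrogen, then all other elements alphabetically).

Walk through each heavy atom and fill implicit hydrogens from standard valence (C 4, N 3, O 2, S 2, halogen 1); for lowercase aromatic atoms, an aromatic c carries 1 H when it has two neighbours and 0 H with three, and aromatic n carries 0 H:
  atom 1: C, bond orders sum to 1 (valence 4) → 3 H
  atom 2: aromatic c, 3 neighbours → 0 H
  atom 3: aromatic c, 2 neighbours → 1 H
  atom 4: aromatic c, 2 neighbours → 1 H
  atom 5: aromatic c, 3 neighbours → 0 H
  atom 6: F (halogen, monovalent) → 0 H
  atom 7: aromatic c, 2 neighbours → 1 H
  atom 8: aromatic c, 2 neighbours → 1 H
Totals → C:7, H:7, F:1.

C7H7F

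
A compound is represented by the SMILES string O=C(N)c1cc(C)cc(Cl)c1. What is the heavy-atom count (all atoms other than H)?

11

Every atom symbol written in the SMILES (organic subset) is one heavy atom; implicit H are not written.
Heavy atoms by element → C:8, Cl:1, N:1, O:1.
Total: 11.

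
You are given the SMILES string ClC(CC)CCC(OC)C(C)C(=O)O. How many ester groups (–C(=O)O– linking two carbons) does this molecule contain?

Scan the SMILES for the ester motif — none present.
Groups that are present: 1 carboxylic acid, 1 ether.

0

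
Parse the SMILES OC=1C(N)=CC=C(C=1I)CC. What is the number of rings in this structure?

1

In SMILES, each pair of matching ring-closure digits denotes one ring-closing bond; the number of such bonds equals the number of independent rings.
Ring-closure bonds here: 1.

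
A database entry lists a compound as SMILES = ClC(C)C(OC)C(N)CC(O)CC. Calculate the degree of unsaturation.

0

Degree of unsaturation = (number of rings) + (number of π bonds).
Ring closures in the SMILES: 0.
π bonds: none → 0 DoU from unsaturation.
Total DoU = 0 + 0 = 0.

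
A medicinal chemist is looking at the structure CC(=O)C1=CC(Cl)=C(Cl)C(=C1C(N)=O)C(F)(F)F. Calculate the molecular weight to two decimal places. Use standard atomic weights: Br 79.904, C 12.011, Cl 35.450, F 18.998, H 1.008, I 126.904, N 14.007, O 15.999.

300.06 g/mol

First, the molecular formula is C10H6Cl2F3NO2 (counting implicit H from valence).
  C: 10 × 12.011 = 120.110
  Cl: 2 × 35.450 = 70.900
  F: 3 × 18.998 = 56.994
  H: 6 × 1.008 = 6.048
  N: 1 × 14.007 = 14.007
  O: 2 × 15.999 = 31.998
Sum: 10×12.011 + 2×35.450 + 3×18.998 + 6×1.008 + 1×14.007 + 2×15.999 = 300.057 → 300.06 g/mol.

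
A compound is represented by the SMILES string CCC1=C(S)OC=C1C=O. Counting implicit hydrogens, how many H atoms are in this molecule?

Walk through each heavy atom and fill implicit hydrogens from standard valence (C 4, N 3, O 2, S 2, halogen 1):
  atom 1: C, bond orders sum to 1 (valence 4) → 3 H
  atom 2: C, bond orders sum to 2 (valence 4) → 2 H
  atom 3: C, bond orders sum to 4 (valence 4) → 0 H
  atom 4: C, bond orders sum to 4 (valence 4) → 0 H
  atom 5: S, bond orders sum to 1 (valence 2) → 1 H
  atom 6: O, bond orders sum to 2 (valence 2) → 0 H
  atom 7: C, bond orders sum to 3 (valence 4) → 1 H
  atom 8: C, bond orders sum to 4 (valence 4) → 0 H
  atom 9: C, bond orders sum to 3 (valence 4) → 1 H
  atom 10: O, bond orders sum to 2 (valence 2) → 0 H
Total hydrogens: 8.

8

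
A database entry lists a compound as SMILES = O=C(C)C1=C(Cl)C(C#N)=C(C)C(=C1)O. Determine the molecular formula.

Walk through each heavy atom and fill implicit hydrogens from standard valence (C 4, N 3, O 2, S 2, halogen 1):
  atom 1: O, bond orders sum to 2 (valence 2) → 0 H
  atom 2: C, bond orders sum to 4 (valence 4) → 0 H
  atom 3: C, bond orders sum to 1 (valence 4) → 3 H
  atom 4: C, bond orders sum to 4 (valence 4) → 0 H
  atom 5: C, bond orders sum to 4 (valence 4) → 0 H
  atom 6: Cl (halogen, monovalent) → 0 H
  atom 7: C, bond orders sum to 4 (valence 4) → 0 H
  atom 8: C, bond orders sum to 4 (valence 4) → 0 H
  atom 9: N, bond orders sum to 3 (valence 3) → 0 H
  atom 10: C, bond orders sum to 4 (valence 4) → 0 H
  atom 11: C, bond orders sum to 1 (valence 4) → 3 H
  atom 12: C, bond orders sum to 4 (valence 4) → 0 H
  atom 13: C, bond orders sum to 3 (valence 4) → 1 H
  atom 14: O, bond orders sum to 1 (valence 2) → 1 H
Totals → C:10, H:8, Cl:1, N:1, O:2.

C10H8ClNO2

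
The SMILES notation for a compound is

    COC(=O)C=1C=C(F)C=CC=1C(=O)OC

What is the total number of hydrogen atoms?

Walk through each heavy atom and fill implicit hydrogens from standard valence (C 4, N 3, O 2, S 2, halogen 1):
  atom 1: C, bond orders sum to 1 (valence 4) → 3 H
  atom 2: O, bond orders sum to 2 (valence 2) → 0 H
  atom 3: C, bond orders sum to 4 (valence 4) → 0 H
  atom 4: O, bond orders sum to 2 (valence 2) → 0 H
  atom 5: C, bond orders sum to 4 (valence 4) → 0 H
  atom 6: C, bond orders sum to 3 (valence 4) → 1 H
  atom 7: C, bond orders sum to 4 (valence 4) → 0 H
  atom 8: F (halogen, monovalent) → 0 H
  atom 9: C, bond orders sum to 3 (valence 4) → 1 H
  atom 10: C, bond orders sum to 3 (valence 4) → 1 H
  atom 11: C, bond orders sum to 4 (valence 4) → 0 H
  atom 12: C, bond orders sum to 4 (valence 4) → 0 H
  atom 13: O, bond orders sum to 2 (valence 2) → 0 H
  atom 14: O, bond orders sum to 2 (valence 2) → 0 H
  atom 15: C, bond orders sum to 1 (valence 4) → 3 H
Total hydrogens: 9.

9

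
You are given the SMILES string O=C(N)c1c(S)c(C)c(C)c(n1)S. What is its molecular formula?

C8H10N2OS2

Walk through each heavy atom and fill implicit hydrogens from standard valence (C 4, N 3, O 2, S 2, halogen 1); for lowercase aromatic atoms, an aromatic c carries 1 H when it has two neighbours and 0 H with three, and aromatic n carries 0 H:
  atom 1: O, bond orders sum to 2 (valence 2) → 0 H
  atom 2: C, bond orders sum to 4 (valence 4) → 0 H
  atom 3: N, bond orders sum to 1 (valence 3) → 2 H
  atom 4: aromatic c, 3 neighbours → 0 H
  atom 5: aromatic c, 3 neighbours → 0 H
  atom 6: S, bond orders sum to 1 (valence 2) → 1 H
  atom 7: aromatic c, 3 neighbours → 0 H
  atom 8: C, bond orders sum to 1 (valence 4) → 3 H
  atom 9: aromatic c, 3 neighbours → 0 H
  atom 10: C, bond orders sum to 1 (valence 4) → 3 H
  atom 11: aromatic c, 3 neighbours → 0 H
  atom 12: aromatic n, 2 neighbours → 0 H
  atom 13: S, bond orders sum to 1 (valence 2) → 1 H
Totals → C:8, H:10, N:2, O:1, S:2.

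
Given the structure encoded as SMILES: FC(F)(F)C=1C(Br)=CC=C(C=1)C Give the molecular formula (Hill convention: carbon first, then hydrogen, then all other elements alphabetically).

C8H6BrF3

Walk through each heavy atom and fill implicit hydrogens from standard valence (C 4, N 3, O 2, S 2, halogen 1):
  atom 1: F (halogen, monovalent) → 0 H
  atom 2: C, bond orders sum to 4 (valence 4) → 0 H
  atom 3: F (halogen, monovalent) → 0 H
  atom 4: F (halogen, monovalent) → 0 H
  atom 5: C, bond orders sum to 4 (valence 4) → 0 H
  atom 6: C, bond orders sum to 4 (valence 4) → 0 H
  atom 7: Br (halogen, monovalent) → 0 H
  atom 8: C, bond orders sum to 3 (valence 4) → 1 H
  atom 9: C, bond orders sum to 3 (valence 4) → 1 H
  atom 10: C, bond orders sum to 4 (valence 4) → 0 H
  atom 11: C, bond orders sum to 3 (valence 4) → 1 H
  atom 12: C, bond orders sum to 1 (valence 4) → 3 H
Totals → C:8, H:6, Br:1, F:3.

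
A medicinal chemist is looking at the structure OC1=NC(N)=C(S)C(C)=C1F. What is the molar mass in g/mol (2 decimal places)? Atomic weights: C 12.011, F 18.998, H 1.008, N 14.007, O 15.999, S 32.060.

First, the molecular formula is C6H7FN2OS (counting implicit H from valence).
  C: 6 × 12.011 = 72.066
  F: 1 × 18.998 = 18.998
  H: 7 × 1.008 = 7.056
  N: 2 × 14.007 = 28.014
  O: 1 × 15.999 = 15.999
  S: 1 × 32.060 = 32.060
Sum: 6×12.011 + 1×18.998 + 7×1.008 + 2×14.007 + 1×15.999 + 1×32.060 = 174.193 → 174.19 g/mol.

174.19 g/mol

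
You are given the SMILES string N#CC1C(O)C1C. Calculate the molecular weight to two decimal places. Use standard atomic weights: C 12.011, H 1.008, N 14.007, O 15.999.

First, the molecular formula is C5H7NO (counting implicit H from valence).
  C: 5 × 12.011 = 60.055
  H: 7 × 1.008 = 7.056
  N: 1 × 14.007 = 14.007
  O: 1 × 15.999 = 15.999
Sum: 5×12.011 + 7×1.008 + 1×14.007 + 1×15.999 = 97.117 → 97.12 g/mol.

97.12 g/mol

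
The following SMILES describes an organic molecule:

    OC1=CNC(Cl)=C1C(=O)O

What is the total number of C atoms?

Count every carbon token in the SMILES (each C, including those in ring-closure positions and inside branches).
Carbon count: 5.

5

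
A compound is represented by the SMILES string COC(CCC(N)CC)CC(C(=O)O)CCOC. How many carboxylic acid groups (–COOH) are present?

The carboxylic acid motif appears at heavy-atom position 12 in the SMILES.
Other groups present: 2 ether, 1 primary amine.
Carboxylic acid count: 1.

1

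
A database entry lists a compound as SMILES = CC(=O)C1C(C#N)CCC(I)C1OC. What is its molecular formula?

Walk through each heavy atom and fill implicit hydrogens from standard valence (C 4, N 3, O 2, S 2, halogen 1):
  atom 1: C, bond orders sum to 1 (valence 4) → 3 H
  atom 2: C, bond orders sum to 4 (valence 4) → 0 H
  atom 3: O, bond orders sum to 2 (valence 2) → 0 H
  atom 4: C, bond orders sum to 3 (valence 4) → 1 H
  atom 5: C, bond orders sum to 3 (valence 4) → 1 H
  atom 6: C, bond orders sum to 4 (valence 4) → 0 H
  atom 7: N, bond orders sum to 3 (valence 3) → 0 H
  atom 8: C, bond orders sum to 2 (valence 4) → 2 H
  atom 9: C, bond orders sum to 2 (valence 4) → 2 H
  atom 10: C, bond orders sum to 3 (valence 4) → 1 H
  atom 11: I (halogen, monovalent) → 0 H
  atom 12: C, bond orders sum to 3 (valence 4) → 1 H
  atom 13: O, bond orders sum to 2 (valence 2) → 0 H
  atom 14: C, bond orders sum to 1 (valence 4) → 3 H
Totals → C:10, H:14, I:1, N:1, O:2.

C10H14INO2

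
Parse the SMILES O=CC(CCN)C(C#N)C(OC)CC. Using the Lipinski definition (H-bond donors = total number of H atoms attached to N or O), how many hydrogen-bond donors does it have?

2

Donors: find every N or O and count the H atoms it carries.
  atom 1 (O): bond orders sum to 2 → 0 H
  atom 6 (N): bond orders sum to 1 → 2 H
  atom 9 (N): bond orders sum to 3 → 0 H
  atom 11 (O): bond orders sum to 2 → 0 H
Lipinski HBD = 2.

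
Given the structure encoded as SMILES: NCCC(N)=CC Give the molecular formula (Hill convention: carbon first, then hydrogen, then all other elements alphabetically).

Walk through each heavy atom and fill implicit hydrogens from standard valence (C 4, N 3, O 2, S 2, halogen 1):
  atom 1: N, bond orders sum to 1 (valence 3) → 2 H
  atom 2: C, bond orders sum to 2 (valence 4) → 2 H
  atom 3: C, bond orders sum to 2 (valence 4) → 2 H
  atom 4: C, bond orders sum to 4 (valence 4) → 0 H
  atom 5: N, bond orders sum to 1 (valence 3) → 2 H
  atom 6: C, bond orders sum to 3 (valence 4) → 1 H
  atom 7: C, bond orders sum to 1 (valence 4) → 3 H
Totals → C:5, H:12, N:2.

C5H12N2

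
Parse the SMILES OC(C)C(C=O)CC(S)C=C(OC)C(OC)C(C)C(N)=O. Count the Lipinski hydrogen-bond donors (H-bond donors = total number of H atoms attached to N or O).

Donors: find every N or O and count the H atoms it carries.
  atom 1 (O): bond orders sum to 1 → 1 H
  atom 6 (O): bond orders sum to 2 → 0 H
  atom 12 (O): bond orders sum to 2 → 0 H
  atom 15 (O): bond orders sum to 2 → 0 H
  atom 20 (N): bond orders sum to 1 → 2 H
  atom 21 (O): bond orders sum to 2 → 0 H
Lipinski HBD = 3.

3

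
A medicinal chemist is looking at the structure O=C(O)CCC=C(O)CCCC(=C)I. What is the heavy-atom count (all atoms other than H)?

Every atom symbol written in the SMILES (organic subset) is one heavy atom; implicit H are not written.
Heavy atoms by element → C:10, I:1, O:3.
Total: 14.

14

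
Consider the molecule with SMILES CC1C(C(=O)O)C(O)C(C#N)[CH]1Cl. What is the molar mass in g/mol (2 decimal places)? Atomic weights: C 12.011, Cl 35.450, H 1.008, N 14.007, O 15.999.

First, the molecular formula is C8H10ClNO3 (counting implicit H from valence).
  C: 8 × 12.011 = 96.088
  Cl: 1 × 35.450 = 35.450
  H: 10 × 1.008 = 10.080
  N: 1 × 14.007 = 14.007
  O: 3 × 15.999 = 47.997
Sum: 8×12.011 + 1×35.450 + 10×1.008 + 1×14.007 + 3×15.999 = 203.622 → 203.62 g/mol.

203.62 g/mol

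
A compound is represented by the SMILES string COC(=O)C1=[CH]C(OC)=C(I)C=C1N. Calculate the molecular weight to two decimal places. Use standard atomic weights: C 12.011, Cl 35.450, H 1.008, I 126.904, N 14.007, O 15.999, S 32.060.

307.09 g/mol

First, the molecular formula is C9H10INO3 (counting implicit H from valence).
  C: 9 × 12.011 = 108.099
  H: 10 × 1.008 = 10.080
  I: 1 × 126.904 = 126.904
  N: 1 × 14.007 = 14.007
  O: 3 × 15.999 = 47.997
Sum: 9×12.011 + 10×1.008 + 1×126.904 + 1×14.007 + 3×15.999 = 307.087 → 307.09 g/mol.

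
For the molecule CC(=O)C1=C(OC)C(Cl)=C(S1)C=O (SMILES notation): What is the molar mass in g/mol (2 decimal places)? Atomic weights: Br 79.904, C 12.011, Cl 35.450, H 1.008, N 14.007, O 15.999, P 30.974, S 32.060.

218.65 g/mol

First, the molecular formula is C8H7ClO3S (counting implicit H from valence).
  C: 8 × 12.011 = 96.088
  Cl: 1 × 35.450 = 35.450
  H: 7 × 1.008 = 7.056
  O: 3 × 15.999 = 47.997
  S: 1 × 32.060 = 32.060
Sum: 8×12.011 + 1×35.450 + 7×1.008 + 3×15.999 + 1×32.060 = 218.651 → 218.65 g/mol.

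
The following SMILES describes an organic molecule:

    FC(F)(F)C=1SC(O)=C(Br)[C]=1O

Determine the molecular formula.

Walk through each heavy atom and fill implicit hydrogens from standard valence (C 4, N 3, O 2, S 2, halogen 1):
  atom 1: F (halogen, monovalent) → 0 H
  atom 2: C, bond orders sum to 4 (valence 4) → 0 H
  atom 3: F (halogen, monovalent) → 0 H
  atom 4: F (halogen, monovalent) → 0 H
  atom 5: C, bond orders sum to 4 (valence 4) → 0 H
  atom 6: S, bond orders sum to 2 (valence 2) → 0 H
  atom 7: C, bond orders sum to 4 (valence 4) → 0 H
  atom 8: O, bond orders sum to 1 (valence 2) → 1 H
  atom 9: C, bond orders sum to 4 (valence 4) → 0 H
  atom 10: Br (halogen, monovalent) → 0 H
  atom 11: C with explicit H count 0
  atom 12: O, bond orders sum to 1 (valence 2) → 1 H
Totals → C:5, H:2, Br:1, F:3, O:2, S:1.
In Hill order: C5H2BrF3O2S.

C5H2BrF3O2S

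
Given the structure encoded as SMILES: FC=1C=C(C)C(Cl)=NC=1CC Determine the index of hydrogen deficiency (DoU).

Degree of unsaturation = (number of rings) + (number of π bonds).
Ring closures in the SMILES: 1.
π bonds: 3 double bonds (each 1 DoU) → 3 DoU from unsaturation.
Total DoU = 1 + 3 = 4.

4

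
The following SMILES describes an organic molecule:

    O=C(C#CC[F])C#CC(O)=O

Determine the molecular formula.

C7H3FO3

Walk through each heavy atom and fill implicit hydrogens from standard valence (C 4, N 3, O 2, S 2, halogen 1):
  atom 1: O, bond orders sum to 2 (valence 2) → 0 H
  atom 2: C, bond orders sum to 4 (valence 4) → 0 H
  atom 3: C, bond orders sum to 4 (valence 4) → 0 H
  atom 4: C, bond orders sum to 4 (valence 4) → 0 H
  atom 5: C, bond orders sum to 2 (valence 4) → 2 H
  atom 6: F with explicit H count 0
  atom 7: C, bond orders sum to 4 (valence 4) → 0 H
  atom 8: C, bond orders sum to 4 (valence 4) → 0 H
  atom 9: C, bond orders sum to 4 (valence 4) → 0 H
  atom 10: O, bond orders sum to 1 (valence 2) → 1 H
  atom 11: O, bond orders sum to 2 (valence 2) → 0 H
Totals → C:7, H:3, F:1, O:3.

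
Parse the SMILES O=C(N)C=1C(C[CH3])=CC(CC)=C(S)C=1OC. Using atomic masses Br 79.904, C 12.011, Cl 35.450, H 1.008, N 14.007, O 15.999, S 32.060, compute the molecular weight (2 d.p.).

First, the molecular formula is C12H17NO2S (counting implicit H from valence).
  C: 12 × 12.011 = 144.132
  H: 17 × 1.008 = 17.136
  N: 1 × 14.007 = 14.007
  O: 2 × 15.999 = 31.998
  S: 1 × 32.060 = 32.060
Sum: 12×12.011 + 17×1.008 + 1×14.007 + 2×15.999 + 1×32.060 = 239.333 → 239.33 g/mol.

239.33 g/mol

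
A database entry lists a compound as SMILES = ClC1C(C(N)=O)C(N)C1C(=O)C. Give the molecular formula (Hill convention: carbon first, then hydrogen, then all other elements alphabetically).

C7H11ClN2O2

Walk through each heavy atom and fill implicit hydrogens from standard valence (C 4, N 3, O 2, S 2, halogen 1):
  atom 1: Cl (halogen, monovalent) → 0 H
  atom 2: C, bond orders sum to 3 (valence 4) → 1 H
  atom 3: C, bond orders sum to 3 (valence 4) → 1 H
  atom 4: C, bond orders sum to 4 (valence 4) → 0 H
  atom 5: N, bond orders sum to 1 (valence 3) → 2 H
  atom 6: O, bond orders sum to 2 (valence 2) → 0 H
  atom 7: C, bond orders sum to 3 (valence 4) → 1 H
  atom 8: N, bond orders sum to 1 (valence 3) → 2 H
  atom 9: C, bond orders sum to 3 (valence 4) → 1 H
  atom 10: C, bond orders sum to 4 (valence 4) → 0 H
  atom 11: O, bond orders sum to 2 (valence 2) → 0 H
  atom 12: C, bond orders sum to 1 (valence 4) → 3 H
Totals → C:7, H:11, Cl:1, N:2, O:2.
In Hill order: C7H11ClN2O2.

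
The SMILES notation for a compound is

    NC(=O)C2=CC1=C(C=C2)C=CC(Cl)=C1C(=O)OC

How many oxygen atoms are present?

3

Scan the SMILES for O atoms (remember two-letter symbols like Cl and Br are single atoms).
Oxygen count: 3.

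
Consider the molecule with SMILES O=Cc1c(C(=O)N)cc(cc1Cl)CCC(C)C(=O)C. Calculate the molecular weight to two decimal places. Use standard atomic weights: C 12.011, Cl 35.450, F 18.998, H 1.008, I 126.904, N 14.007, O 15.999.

First, the molecular formula is C14H16ClNO3 (counting implicit H from valence).
  C: 14 × 12.011 = 168.154
  Cl: 1 × 35.450 = 35.450
  H: 16 × 1.008 = 16.128
  N: 1 × 14.007 = 14.007
  O: 3 × 15.999 = 47.997
Sum: 14×12.011 + 1×35.450 + 16×1.008 + 1×14.007 + 3×15.999 = 281.736 → 281.74 g/mol.

281.74 g/mol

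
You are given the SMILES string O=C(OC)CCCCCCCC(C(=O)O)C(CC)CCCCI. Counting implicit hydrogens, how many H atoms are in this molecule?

Walk through each heavy atom and fill implicit hydrogens from standard valence (C 4, N 3, O 2, S 2, halogen 1):
  atom 1: O, bond orders sum to 2 (valence 2) → 0 H
  atom 2: C, bond orders sum to 4 (valence 4) → 0 H
  atom 3: O, bond orders sum to 2 (valence 2) → 0 H
  atom 4: C, bond orders sum to 1 (valence 4) → 3 H
  atom 5: C, bond orders sum to 2 (valence 4) → 2 H
  atom 6: C, bond orders sum to 2 (valence 4) → 2 H
  atom 7: C, bond orders sum to 2 (valence 4) → 2 H
  atom 8: C, bond orders sum to 2 (valence 4) → 2 H
  atom 9: C, bond orders sum to 2 (valence 4) → 2 H
  atom 10: C, bond orders sum to 2 (valence 4) → 2 H
  atom 11: C, bond orders sum to 2 (valence 4) → 2 H
  atom 12: C, bond orders sum to 3 (valence 4) → 1 H
  atom 13: C, bond orders sum to 4 (valence 4) → 0 H
  atom 14: O, bond orders sum to 2 (valence 2) → 0 H
  atom 15: O, bond orders sum to 1 (valence 2) → 1 H
  atom 16: C, bond orders sum to 3 (valence 4) → 1 H
  atom 17: C, bond orders sum to 2 (valence 4) → 2 H
  atom 18: C, bond orders sum to 1 (valence 4) → 3 H
  atom 19: C, bond orders sum to 2 (valence 4) → 2 H
  atom 20: C, bond orders sum to 2 (valence 4) → 2 H
  atom 21: C, bond orders sum to 2 (valence 4) → 2 H
  atom 22: C, bond orders sum to 2 (valence 4) → 2 H
  atom 23: I (halogen, monovalent) → 0 H
Total hydrogens: 33.

33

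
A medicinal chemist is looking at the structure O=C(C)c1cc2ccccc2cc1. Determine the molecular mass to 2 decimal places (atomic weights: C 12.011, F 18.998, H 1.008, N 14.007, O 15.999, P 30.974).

First, the molecular formula is C12H10O (counting implicit H from valence).
  C: 12 × 12.011 = 144.132
  H: 10 × 1.008 = 10.080
  O: 1 × 15.999 = 15.999
Sum: 12×12.011 + 10×1.008 + 1×15.999 = 170.211 → 170.21 g/mol.

170.21 g/mol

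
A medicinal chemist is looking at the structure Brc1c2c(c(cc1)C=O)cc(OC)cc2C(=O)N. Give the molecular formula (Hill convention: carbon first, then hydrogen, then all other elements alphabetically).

Walk through each heavy atom and fill implicit hydrogens from standard valence (C 4, N 3, O 2, S 2, halogen 1); for lowercase aromatic atoms, an aromatic c carries 1 H when it has two neighbours and 0 H with three, and aromatic n carries 0 H:
  atom 1: Br (halogen, monovalent) → 0 H
  atom 2: aromatic c, 3 neighbours → 0 H
  atom 3: aromatic c, 3 neighbours → 0 H
  atom 4: aromatic c, 3 neighbours → 0 H
  atom 5: aromatic c, 3 neighbours → 0 H
  atom 6: aromatic c, 2 neighbours → 1 H
  atom 7: aromatic c, 2 neighbours → 1 H
  atom 8: C, bond orders sum to 3 (valence 4) → 1 H
  atom 9: O, bond orders sum to 2 (valence 2) → 0 H
  atom 10: aromatic c, 2 neighbours → 1 H
  atom 11: aromatic c, 3 neighbours → 0 H
  atom 12: O, bond orders sum to 2 (valence 2) → 0 H
  atom 13: C, bond orders sum to 1 (valence 4) → 3 H
  atom 14: aromatic c, 2 neighbours → 1 H
  atom 15: aromatic c, 3 neighbours → 0 H
  atom 16: C, bond orders sum to 4 (valence 4) → 0 H
  atom 17: O, bond orders sum to 2 (valence 2) → 0 H
  atom 18: N, bond orders sum to 1 (valence 3) → 2 H
Totals → C:13, H:10, Br:1, N:1, O:3.

C13H10BrNO3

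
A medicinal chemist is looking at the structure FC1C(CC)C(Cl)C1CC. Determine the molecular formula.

Walk through each heavy atom and fill implicit hydrogens from standard valence (C 4, N 3, O 2, S 2, halogen 1):
  atom 1: F (halogen, monovalent) → 0 H
  atom 2: C, bond orders sum to 3 (valence 4) → 1 H
  atom 3: C, bond orders sum to 3 (valence 4) → 1 H
  atom 4: C, bond orders sum to 2 (valence 4) → 2 H
  atom 5: C, bond orders sum to 1 (valence 4) → 3 H
  atom 6: C, bond orders sum to 3 (valence 4) → 1 H
  atom 7: Cl (halogen, monovalent) → 0 H
  atom 8: C, bond orders sum to 3 (valence 4) → 1 H
  atom 9: C, bond orders sum to 2 (valence 4) → 2 H
  atom 10: C, bond orders sum to 1 (valence 4) → 3 H
Totals → C:8, H:14, Cl:1, F:1.
In Hill order: C8H14ClF.

C8H14ClF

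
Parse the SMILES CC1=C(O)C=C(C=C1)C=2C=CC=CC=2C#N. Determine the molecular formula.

C14H11NO

Walk through each heavy atom and fill implicit hydrogens from standard valence (C 4, N 3, O 2, S 2, halogen 1):
  atom 1: C, bond orders sum to 1 (valence 4) → 3 H
  atom 2: C, bond orders sum to 4 (valence 4) → 0 H
  atom 3: C, bond orders sum to 4 (valence 4) → 0 H
  atom 4: O, bond orders sum to 1 (valence 2) → 1 H
  atom 5: C, bond orders sum to 3 (valence 4) → 1 H
  atom 6: C, bond orders sum to 4 (valence 4) → 0 H
  atom 7: C, bond orders sum to 3 (valence 4) → 1 H
  atom 8: C, bond orders sum to 3 (valence 4) → 1 H
  atom 9: C, bond orders sum to 4 (valence 4) → 0 H
  atom 10: C, bond orders sum to 3 (valence 4) → 1 H
  atom 11: C, bond orders sum to 3 (valence 4) → 1 H
  atom 12: C, bond orders sum to 3 (valence 4) → 1 H
  atom 13: C, bond orders sum to 3 (valence 4) → 1 H
  atom 14: C, bond orders sum to 4 (valence 4) → 0 H
  atom 15: C, bond orders sum to 4 (valence 4) → 0 H
  atom 16: N, bond orders sum to 3 (valence 3) → 0 H
Totals → C:14, H:11, N:1, O:1.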